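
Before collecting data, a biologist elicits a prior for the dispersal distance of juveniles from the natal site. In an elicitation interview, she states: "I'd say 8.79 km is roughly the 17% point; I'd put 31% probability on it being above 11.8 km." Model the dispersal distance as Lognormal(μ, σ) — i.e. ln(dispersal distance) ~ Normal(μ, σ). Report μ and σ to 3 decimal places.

μ ≈ 2.367, σ ≈ 0.203

If T ~ Lognormal(μ,σ) then ln T ~ Normal(μ,σ), so the p-quantile of ln T is μ + z_p·σ.
ln(8.79) = 2.174 and ln(11.8) = 2.468; z_{0.17} = -0.9542, z_{0.69} = 0.4959.
σ = (2.468 − 2.174)/(0.4959 − (-0.9542)) = 0.203.
μ = 2.174 − (-0.9542)·0.203 = 2.367.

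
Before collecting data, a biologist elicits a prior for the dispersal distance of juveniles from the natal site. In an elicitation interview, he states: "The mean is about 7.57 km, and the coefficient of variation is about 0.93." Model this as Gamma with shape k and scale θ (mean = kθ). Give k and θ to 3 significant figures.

For Gamma(k, scale θ): mean = kθ, variance = kθ², so CV = 1/√k.
CV = 0.93, hence k = 1/CV² = 1.16.
Then θ = mean/k = 7.57/1.16 = 6.55.

k ≈ 1.16, θ ≈ 6.55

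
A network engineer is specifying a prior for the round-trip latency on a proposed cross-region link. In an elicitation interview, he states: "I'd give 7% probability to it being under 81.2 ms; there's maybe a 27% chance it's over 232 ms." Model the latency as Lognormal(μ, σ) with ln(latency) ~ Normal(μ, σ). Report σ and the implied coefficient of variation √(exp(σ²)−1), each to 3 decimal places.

If T ~ Lognormal(μ,σ) then ln T ~ Normal(μ,σ), so the p-quantile of ln T is μ + z_p·σ.
ln(81.2) = 4.397 and ln(232) = 5.447; z_{0.07} = -1.476, z_{0.73} = 0.6128.
σ = (5.447 − 4.397)/(0.6128 − (-1.476)) = 0.503.
μ = 4.397 − (-1.476)·0.503 = 5.139.
CV = √(exp(σ²)−1) = √(exp(0.2526)−1) = 0.536.

σ ≈ 0.503, CV ≈ 0.536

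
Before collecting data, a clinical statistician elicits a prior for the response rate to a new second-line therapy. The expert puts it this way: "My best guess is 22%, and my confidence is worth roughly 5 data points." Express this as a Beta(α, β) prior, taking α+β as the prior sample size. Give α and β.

α = 1.1, β = 3.9

Under the effective-sample-size interpretation, Beta(α, β) has prior mean α/(α+β) and prior sample size α+β.
So α+β = 5 and α/(α+β) = 0.22, giving α = 0.22·5 = 1.1 and β = 5 − 1.1 = 3.9.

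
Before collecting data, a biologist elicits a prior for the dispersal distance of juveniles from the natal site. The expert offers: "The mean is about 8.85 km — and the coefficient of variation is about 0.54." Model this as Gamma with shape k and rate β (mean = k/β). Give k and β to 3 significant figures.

k ≈ 3.43, β ≈ 0.387

For Gamma(k, rate β): mean = k/β, variance = k/β², so CV = 1/√k.
CV = 0.54, hence k = 1/CV² = 3.43.
Then β = k/mean = 3.43/8.85 = 0.387.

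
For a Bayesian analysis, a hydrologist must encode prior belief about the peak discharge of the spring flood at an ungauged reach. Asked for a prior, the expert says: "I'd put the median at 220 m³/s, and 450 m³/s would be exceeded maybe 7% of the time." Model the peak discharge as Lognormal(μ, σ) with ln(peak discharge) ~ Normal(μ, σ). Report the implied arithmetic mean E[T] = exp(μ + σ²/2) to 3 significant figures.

If T ~ Lognormal(μ,σ) then ln T ~ Normal(μ,σ), so the p-quantile of ln T is μ + z_p·σ.
ln(220) = 5.394 and ln(450) = 6.109; z_{0.5} = 0, z_{0.93} = 1.476.
σ = (6.109 − 5.394)/(1.476 − (0)) = 0.485.
μ = 5.394 − (0)·0.485 = 5.394.
E[T] = exp(μ + σ²/2) = exp(5.394 + 0.1176) = 247 m³/s.

E[T] ≈ 247 m³/s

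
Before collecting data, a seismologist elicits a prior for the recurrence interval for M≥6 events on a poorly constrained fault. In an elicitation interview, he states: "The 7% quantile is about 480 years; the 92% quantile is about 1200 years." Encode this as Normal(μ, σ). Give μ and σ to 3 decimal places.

μ = 848.837, σ = 249.925

The p-quantile of Normal(μ,σ) is μ + z_p·σ, with z_{0.07} = -1.476 and z_{0.92} = 1.405.
Eliminate σ: μ = (z₂·x₁ − z₁·x₂)/(z₂ − z₁) = (1.405·480 − (-1.476)·1200)/2.881 = 848.837.
Then σ = (x₂ − x₁)/(z₂ − z₁) = (1200 − 480)/2.881 = 249.925.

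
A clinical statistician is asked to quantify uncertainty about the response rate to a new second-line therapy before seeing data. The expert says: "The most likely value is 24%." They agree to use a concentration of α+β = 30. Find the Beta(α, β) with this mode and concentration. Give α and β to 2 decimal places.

α = 7.72, β = 22.28

For α,β > 1 the Beta mode is (α−1)/(α+β−2). With α+β = 30, the mode is (α−1)/28.
Set (α−1)/28 = 0.24 → α = 1 + 0.24·28 = 7.72.
β = 30 − α = 22.28.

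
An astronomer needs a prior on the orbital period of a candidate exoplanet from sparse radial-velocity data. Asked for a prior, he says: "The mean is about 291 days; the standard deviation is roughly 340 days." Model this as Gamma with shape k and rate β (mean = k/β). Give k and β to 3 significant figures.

For Gamma(k, rate β): mean = k/β, variance = k/β², so CV = 1/√k.
CV = SD/mean = 340/291 = 1.168, hence k = 1/CV² = 0.733.
Then β = k/mean = 0.733/291 = 0.00252.

k ≈ 0.733, β ≈ 0.00252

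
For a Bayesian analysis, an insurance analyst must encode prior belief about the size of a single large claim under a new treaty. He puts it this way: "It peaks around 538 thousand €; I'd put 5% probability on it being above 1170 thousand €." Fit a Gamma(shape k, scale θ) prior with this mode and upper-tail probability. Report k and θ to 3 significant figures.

Gamma(k,θ) with k>1 has mode (k−1)θ, so θ = 538/(k−1).
Need P(X < 1170) = 0.95 with θ tied to k this way. Start at k = 2, θ = 538: P(X<1170) ≈ 0.639.
Too low — raise k to concentrate. Iterating converges to k ≈ 5.56.
Then θ = 538/(5.56−1) ≈ 118.

k ≈ 5.56, θ ≈ 118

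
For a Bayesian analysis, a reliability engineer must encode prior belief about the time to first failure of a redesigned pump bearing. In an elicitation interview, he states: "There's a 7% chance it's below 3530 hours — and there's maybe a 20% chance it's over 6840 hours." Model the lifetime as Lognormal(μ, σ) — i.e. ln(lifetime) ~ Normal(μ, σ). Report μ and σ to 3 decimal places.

μ ≈ 8.590, σ ≈ 0.285

If T ~ Lognormal(μ,σ) then ln T ~ Normal(μ,σ), so the p-quantile of ln T is μ + z_p·σ.
ln(3530) = 8.169 and ln(6840) = 8.831; z_{0.07} = -1.476, z_{0.8} = 0.8416.
σ = (8.831 − 8.169)/(0.8416 − (-1.476)) = 0.285.
μ = 8.169 − (-1.476)·0.285 = 8.590.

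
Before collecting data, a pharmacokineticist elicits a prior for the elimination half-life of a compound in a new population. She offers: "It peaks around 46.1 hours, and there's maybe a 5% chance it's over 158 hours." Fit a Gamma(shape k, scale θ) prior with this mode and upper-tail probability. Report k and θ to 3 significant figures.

k ≈ 2.71, θ ≈ 27

Gamma(k,θ) with k>1 has mode (k−1)θ, so θ = 46.1/(k−1).
Need P(X < 158) = 0.95 with θ tied to k this way. Start at k = 2, θ = 46.1: P(X<158) ≈ 0.856.
Too low — raise k to concentrate. Iterating converges to k ≈ 2.71.
Then θ = 46.1/(2.71−1) ≈ 27.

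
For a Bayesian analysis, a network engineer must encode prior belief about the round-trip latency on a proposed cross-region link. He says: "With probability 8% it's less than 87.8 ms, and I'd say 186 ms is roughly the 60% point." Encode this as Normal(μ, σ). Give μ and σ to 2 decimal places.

The p-quantile of Normal(μ,σ) is μ + z_p·σ, with z_{0.08} = -1.405 and z_{0.6} = 0.2533.
Eliminate σ: μ = (z₂·x₁ − z₁·x₂)/(z₂ − z₁) = (0.2533·87.8 − (-1.405)·186)/1.658 = 171.00.
Then σ = (x₂ − x₁)/(z₂ − z₁) = (186 − 87.8)/1.658 = 59.21.

μ = 171.00, σ = 59.21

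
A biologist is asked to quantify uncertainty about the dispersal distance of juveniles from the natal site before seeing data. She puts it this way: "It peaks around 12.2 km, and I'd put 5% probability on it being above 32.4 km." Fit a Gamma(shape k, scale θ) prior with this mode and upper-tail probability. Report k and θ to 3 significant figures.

Gamma(k,θ) with k>1 has mode (k−1)θ, so θ = 12.2/(k−1).
Need P(X < 32.4) = 0.95 with θ tied to k this way. Start at k = 2, θ = 12.2: P(X<32.4) ≈ 0.743.
Too low — raise k to concentrate. Iterating converges to k ≈ 3.83.
Then θ = 12.2/(3.83−1) ≈ 4.32.

k ≈ 3.83, θ ≈ 4.32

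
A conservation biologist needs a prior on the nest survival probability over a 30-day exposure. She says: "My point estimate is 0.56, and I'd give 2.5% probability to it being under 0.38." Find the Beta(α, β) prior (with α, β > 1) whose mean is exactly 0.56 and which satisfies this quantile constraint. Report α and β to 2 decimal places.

α ≈ 16.26, β ≈ 12.78

With mean 0.56 fixed, write α = 0.56s, β = 0.44s where s = α+β.
Need P(θ < 0.38) = 0.025 under Beta(0.56s, 0.44s). Normal approximation: (q−m)/√(m(1−m)/s) ≈ z_{0.025} = -1.96, so s ≈ 0.56·0.44·(-1.96)²/(0.38−0.56)² = 29.2.
At s = 29.2: P(θ<0.38) ≈ 0.025. Adjusting to match 0.025 gives s ≈ 29.04.
So α = 0.56·29.04 ≈ 16.26, β = 0.44·29.04 ≈ 12.78.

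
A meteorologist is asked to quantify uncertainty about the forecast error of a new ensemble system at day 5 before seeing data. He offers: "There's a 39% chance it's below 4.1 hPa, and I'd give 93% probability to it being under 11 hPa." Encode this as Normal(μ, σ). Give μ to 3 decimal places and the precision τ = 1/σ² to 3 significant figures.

For Normal(μ,σ), the p-quantile is μ + z_p·σ. Here z_{0.39} = -0.2793, z_{0.93} = 1.476.
So 4.1 = μ − 0.2793σ and 11 = μ + 1.476σ.
Subtracting: σ = (11 − 4.1)/(1.476 − (-0.2793)) = 3.931.
Then μ = 4.1 − (-0.2793)·3.931 = 5.198.
Precision τ = 1/σ² = 1/3.931² = 0.0647.

μ = 5.198, τ = 0.0647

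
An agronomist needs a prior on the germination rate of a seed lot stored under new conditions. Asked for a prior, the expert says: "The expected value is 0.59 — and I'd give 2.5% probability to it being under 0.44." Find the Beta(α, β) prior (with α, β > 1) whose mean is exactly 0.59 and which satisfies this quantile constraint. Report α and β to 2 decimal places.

α ≈ 24.86, β ≈ 17.28

With mean 0.59 fixed, write α = 0.59s, β = 0.41s where s = α+β.
Need P(θ < 0.44) = 0.025 under Beta(0.59s, 0.41s). Normal approximation: (q−m)/√(m(1−m)/s) ≈ z_{0.025} = -1.96, so s ≈ 0.59·0.41·(-1.96)²/(0.44−0.59)² = 41.3.
At s = 41.3: P(θ<0.44) ≈ 0.026. Adjusting to match 0.025 gives s ≈ 42.14.
So α = 0.59·42.14 ≈ 24.86, β = 0.41·42.14 ≈ 17.28.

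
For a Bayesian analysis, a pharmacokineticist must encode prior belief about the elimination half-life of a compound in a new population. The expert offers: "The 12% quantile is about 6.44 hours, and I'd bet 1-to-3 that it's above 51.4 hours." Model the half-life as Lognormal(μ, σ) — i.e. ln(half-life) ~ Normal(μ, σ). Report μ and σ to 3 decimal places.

If T ~ Lognormal(μ,σ) then ln T ~ Normal(μ,σ), so the p-quantile of ln T is μ + z_p·σ.
ln(6.44) = 1.863 and ln(51.4) = 3.94; z_{0.12} = -1.175, z_{0.75} = 0.6745.
σ = (3.94 − 1.863)/(0.6745 − (-1.175)) = 1.123.
μ = 1.863 − (-1.175)·1.123 = 3.182.

μ ≈ 3.182, σ ≈ 1.123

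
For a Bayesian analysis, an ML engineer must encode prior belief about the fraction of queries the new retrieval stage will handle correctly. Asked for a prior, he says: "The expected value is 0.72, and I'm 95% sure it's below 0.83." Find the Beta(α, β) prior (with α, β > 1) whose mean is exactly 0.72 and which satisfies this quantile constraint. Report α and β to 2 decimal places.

α ≈ 28.15, β ≈ 10.95

With mean 0.72 fixed, write α = 0.72s, β = 0.28s where s = α+β.
Need P(θ < 0.83) = 0.95 under Beta(0.72s, 0.28s). Normal approximation: (q−m)/√(m(1−m)/s) ≈ z_{0.95} = 1.64, so s ≈ 0.72·0.28·(1.64)²/(0.83−0.72)² = 45.1.
At s = 45.1: P(θ<0.83) ≈ 0.962. Adjusting to match 0.95 gives s ≈ 39.10.
So α = 0.72·39.10 ≈ 28.15, β = 0.28·39.10 ≈ 10.95.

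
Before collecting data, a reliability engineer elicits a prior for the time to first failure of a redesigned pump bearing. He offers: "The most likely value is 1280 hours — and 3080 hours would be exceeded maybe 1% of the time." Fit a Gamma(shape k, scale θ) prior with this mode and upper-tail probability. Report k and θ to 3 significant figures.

Gamma(k,θ) with k>1 has mode (k−1)θ, so θ = 1280/(k−1).
Need P(X < 3080) = 0.99 with θ tied to k this way. Start at k = 2, θ = 1280: P(X<3080) ≈ 0.693.
Too low — raise k to concentrate. Iterating converges to k ≈ 7.14.
Then θ = 1280/(7.14−1) ≈ 209.

k ≈ 7.14, θ ≈ 209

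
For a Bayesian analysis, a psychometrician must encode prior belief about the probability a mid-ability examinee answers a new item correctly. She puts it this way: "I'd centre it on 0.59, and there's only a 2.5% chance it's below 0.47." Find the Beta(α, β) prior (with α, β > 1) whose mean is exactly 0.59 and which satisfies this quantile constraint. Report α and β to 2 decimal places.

α ≈ 38.90, β ≈ 27.03

With mean 0.59 fixed, write α = 0.59s, β = 0.41s where s = α+β.
Need P(θ < 0.47) = 0.025 under Beta(0.59s, 0.41s). Normal approximation: (q−m)/√(m(1−m)/s) ≈ z_{0.025} = -1.96, so s ≈ 0.59·0.41·(-1.96)²/(0.47−0.59)² = 64.5.
At s = 64.5: P(θ<0.47) ≈ 0.026. Adjusting to match 0.025 gives s ≈ 65.94.
So α = 0.59·65.94 ≈ 38.90, β = 0.41·65.94 ≈ 27.03.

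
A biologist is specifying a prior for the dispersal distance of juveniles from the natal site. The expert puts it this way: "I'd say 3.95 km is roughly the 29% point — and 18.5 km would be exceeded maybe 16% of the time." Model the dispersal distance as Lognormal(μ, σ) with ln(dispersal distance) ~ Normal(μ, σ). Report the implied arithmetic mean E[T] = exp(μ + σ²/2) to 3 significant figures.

E[T] ≈ 11.3 km

If T ~ Lognormal(μ,σ) then ln T ~ Normal(μ,σ), so the p-quantile of ln T is μ + z_p·σ.
ln(3.95) = 1.374 and ln(18.5) = 2.918; z_{0.29} = -0.5534, z_{0.84} = 0.9945.
σ = (2.918 − 1.374)/(0.9945 − (-0.5534)) = 0.998.
μ = 1.374 − (-0.5534)·0.998 = 1.926.
E[T] = exp(μ + σ²/2) = exp(1.926 + 0.4976) = 11.3 km.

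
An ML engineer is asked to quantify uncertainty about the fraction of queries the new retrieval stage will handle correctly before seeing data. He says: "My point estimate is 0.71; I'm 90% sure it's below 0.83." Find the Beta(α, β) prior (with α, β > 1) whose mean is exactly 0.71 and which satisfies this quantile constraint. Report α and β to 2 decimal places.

With mean 0.71 fixed, write α = 0.71s, β = 0.29s where s = α+β.
Need P(θ < 0.83) = 0.9 under Beta(0.71s, 0.29s). Normal approximation: (q−m)/√(m(1−m)/s) ≈ z_{0.9} = 1.28, so s ≈ 0.71·0.29·(1.28)²/(0.83−0.71)² = 23.5.
At s = 23.5: P(θ<0.83) ≈ 0.913. Adjusting to match 0.9 gives s ≈ 21.20.
So α = 0.71·21.20 ≈ 15.05, β = 0.29·21.20 ≈ 6.15.

α ≈ 15.05, β ≈ 6.15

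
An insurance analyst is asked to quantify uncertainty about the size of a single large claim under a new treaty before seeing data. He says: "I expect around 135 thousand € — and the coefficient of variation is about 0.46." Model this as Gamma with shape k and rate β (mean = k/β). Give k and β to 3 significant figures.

k ≈ 4.73, β ≈ 0.035

For Gamma(k, rate β): mean = k/β, variance = k/β², so CV = 1/√k.
CV = 0.46, hence k = 1/CV² = 4.73.
Then β = k/mean = 4.73/135 = 0.035.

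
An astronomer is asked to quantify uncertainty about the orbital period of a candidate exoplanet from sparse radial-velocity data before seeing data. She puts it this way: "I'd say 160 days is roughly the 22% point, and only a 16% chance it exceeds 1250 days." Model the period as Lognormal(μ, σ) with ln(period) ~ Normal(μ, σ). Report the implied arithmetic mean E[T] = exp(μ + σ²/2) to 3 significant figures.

If T ~ Lognormal(μ,σ) then ln T ~ Normal(μ,σ), so the p-quantile of ln T is μ + z_p·σ.
ln(160) = 5.075 and ln(1250) = 7.131; z_{0.22} = -0.7722, z_{0.84} = 0.9945.
σ = (7.131 − 5.075)/(0.9945 − (-0.7722)) = 1.164.
μ = 5.075 − (-0.7722)·1.164 = 5.974.
E[T] = exp(μ + σ²/2) = exp(5.974 + 0.6770) = 773 days.

E[T] ≈ 773 days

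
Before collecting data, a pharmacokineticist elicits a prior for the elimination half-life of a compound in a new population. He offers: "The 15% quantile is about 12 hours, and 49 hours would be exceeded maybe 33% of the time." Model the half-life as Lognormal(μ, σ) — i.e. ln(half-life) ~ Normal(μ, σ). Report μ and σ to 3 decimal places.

μ ≈ 3.473, σ ≈ 0.953

If T ~ Lognormal(μ,σ) then ln T ~ Normal(μ,σ), so the p-quantile of ln T is μ + z_p·σ.
ln(12) = 2.485 and ln(49) = 3.892; z_{0.15} = -1.036, z_{0.67} = 0.4399.
σ = (3.892 − 2.485)/(0.4399 − (-1.036)) = 0.953.
μ = 2.485 − (-1.036)·0.953 = 3.473.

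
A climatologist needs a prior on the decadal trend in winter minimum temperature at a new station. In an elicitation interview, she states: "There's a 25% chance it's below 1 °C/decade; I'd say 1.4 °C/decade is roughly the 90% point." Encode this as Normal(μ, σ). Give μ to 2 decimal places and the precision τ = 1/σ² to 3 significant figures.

μ = 1.14, τ = 23.9

For Normal(μ,σ), the p-quantile is μ + z_p·σ. Here z_{0.25} = -0.6745, z_{0.9} = 1.282.
So 1 = μ − 0.6745σ and 1.4 = μ + 1.282σ.
Subtracting: σ = (1.4 − 1)/(1.282 − (-0.6745)) = 0.20.
Then μ = 1 − (-0.6745)·0.20 = 1.14.
Precision τ = 1/σ² = 1/0.2045² = 23.9.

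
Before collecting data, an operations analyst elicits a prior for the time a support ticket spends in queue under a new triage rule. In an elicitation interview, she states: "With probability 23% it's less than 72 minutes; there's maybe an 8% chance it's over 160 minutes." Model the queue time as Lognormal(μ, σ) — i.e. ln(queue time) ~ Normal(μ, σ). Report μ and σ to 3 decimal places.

μ ≈ 4.552, σ ≈ 0.372

If T ~ Lognormal(μ,σ) then ln T ~ Normal(μ,σ), so the p-quantile of ln T is μ + z_p·σ.
ln(72) = 4.277 and ln(160) = 5.075; z_{0.23} = -0.7388, z_{0.92} = 1.405.
σ = (5.075 − 4.277)/(1.405 − (-0.7388)) = 0.372.
μ = 4.277 − (-0.7388)·0.372 = 4.552.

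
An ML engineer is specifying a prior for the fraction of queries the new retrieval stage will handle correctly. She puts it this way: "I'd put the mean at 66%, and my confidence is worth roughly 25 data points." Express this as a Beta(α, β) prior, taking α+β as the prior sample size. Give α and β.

α = 16.5, β = 8.5

Under the effective-sample-size interpretation, Beta(α, β) has prior mean α/(α+β) and prior sample size α+β.
So α+β = 25 and α/(α+β) = 0.66, giving α = 0.66·25 = 16.5 and β = 25 − 16.5 = 8.5.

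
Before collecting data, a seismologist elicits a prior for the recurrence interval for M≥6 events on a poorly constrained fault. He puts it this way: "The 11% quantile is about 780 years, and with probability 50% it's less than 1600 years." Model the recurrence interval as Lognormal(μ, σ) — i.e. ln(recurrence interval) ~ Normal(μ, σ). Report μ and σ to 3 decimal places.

If T ~ Lognormal(μ,σ) then ln T ~ Normal(μ,σ), so the p-quantile of ln T is μ + z_p·σ.
ln(780) = 6.659 and ln(1600) = 7.378; z_{0.11} = -1.227, z_{0.5} = 0.
σ = (7.378 − 6.659)/(0 − (-1.227)) = 0.586.
μ = 6.659 − (-1.227)·0.586 = 7.378.

μ ≈ 7.378, σ ≈ 0.586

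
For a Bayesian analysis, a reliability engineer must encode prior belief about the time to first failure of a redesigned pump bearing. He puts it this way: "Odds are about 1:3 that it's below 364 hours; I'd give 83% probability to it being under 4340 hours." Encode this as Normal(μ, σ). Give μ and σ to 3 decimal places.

μ = 2010.617, σ = 2441.278

The p-quantile of Normal(μ,σ) is μ + z_p·σ, with z_{0.25} = -0.6745 and z_{0.83} = 0.9542.
Eliminate σ: μ = (z₂·x₁ − z₁·x₂)/(z₂ − z₁) = (0.9542·364 − (-0.6745)·4340)/1.629 = 2010.617.
Then σ = (x₂ − x₁)/(z₂ − z₁) = (4340 − 364)/1.629 = 2441.278.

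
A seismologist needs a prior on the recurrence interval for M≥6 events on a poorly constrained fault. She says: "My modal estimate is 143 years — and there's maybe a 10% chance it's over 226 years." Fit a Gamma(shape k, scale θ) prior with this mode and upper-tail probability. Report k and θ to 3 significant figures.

Gamma(k,θ) with k>1 has mode (k−1)θ, so θ = 143/(k−1).
Need P(X < 226) = 0.9 with θ tied to k this way. Start at k = 2, θ = 143: P(X<226) ≈ 0.469.
Too low — raise k to concentrate. Iterating converges to k ≈ 9.95.
Then θ = 143/(9.95−1) ≈ 16.

k ≈ 9.95, θ ≈ 16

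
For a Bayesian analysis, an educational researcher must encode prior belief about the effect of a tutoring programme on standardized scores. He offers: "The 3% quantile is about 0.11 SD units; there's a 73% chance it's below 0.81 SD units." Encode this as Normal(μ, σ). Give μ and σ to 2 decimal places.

μ = 0.64, σ = 0.28

For Normal(μ,σ), the p-quantile is μ + z_p·σ. Here z_{0.03} = -1.881, z_{0.73} = 0.6128.
So 0.11 = μ − 1.881σ and 0.81 = μ + 0.6128σ.
Subtracting: σ = (0.81 − 0.11)/(0.6128 − (-1.881)) = 0.28.
Then μ = 0.11 − (-1.881)·0.28 = 0.64.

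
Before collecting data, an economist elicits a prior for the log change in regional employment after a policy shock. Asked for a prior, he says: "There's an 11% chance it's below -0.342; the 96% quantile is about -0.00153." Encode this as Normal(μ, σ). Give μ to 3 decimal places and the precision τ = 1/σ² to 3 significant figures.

μ = -0.202, τ = 76.5

The p-quantile of Normal(μ,σ) is μ + z_p·σ, with z_{0.11} = -1.227 and z_{0.96} = 1.751.
Eliminate σ: μ = (z₂·x₁ − z₁·x₂)/(z₂ − z₁) = (1.751·-0.342 − (-1.227)·-0.00153)/2.977 = -0.202.
Then σ = (x₂ − x₁)/(z₂ − z₁) = (-0.00153 − -0.342)/2.977 = 0.114.
Precision τ = 1/σ² = 1/0.1144² = 76.5.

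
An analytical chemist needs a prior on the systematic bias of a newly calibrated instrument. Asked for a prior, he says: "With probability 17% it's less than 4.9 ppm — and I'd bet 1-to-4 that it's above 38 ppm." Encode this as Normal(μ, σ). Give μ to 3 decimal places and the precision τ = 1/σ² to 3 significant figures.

μ = 22.487, τ = 0.00294

The p-quantile of Normal(μ,σ) is μ + z_p·σ, with z_{0.17} = -0.9542 and z_{0.8} = 0.8416.
Eliminate σ: μ = (z₂·x₁ − z₁·x₂)/(z₂ − z₁) = (0.8416·4.9 − (-0.9542)·38)/1.796 = 22.487.
Then σ = (x₂ − x₁)/(z₂ − z₁) = (38 − 4.9)/1.796 = 18.432.
Precision τ = 1/σ² = 1/18.43² = 0.00294.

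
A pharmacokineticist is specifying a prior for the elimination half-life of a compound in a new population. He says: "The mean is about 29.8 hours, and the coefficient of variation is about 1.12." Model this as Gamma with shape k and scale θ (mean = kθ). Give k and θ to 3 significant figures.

For Gamma(k, scale θ): mean = kθ, variance = kθ², so CV = 1/√k.
CV = 1.12, hence k = 1/CV² = 0.797.
Then θ = mean/k = 29.8/0.797 = 37.4.

k ≈ 0.797, θ ≈ 37.4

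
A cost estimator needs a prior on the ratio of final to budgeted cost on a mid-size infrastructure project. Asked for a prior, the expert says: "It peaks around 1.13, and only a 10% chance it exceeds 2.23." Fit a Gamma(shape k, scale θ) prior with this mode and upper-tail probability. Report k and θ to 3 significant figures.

Gamma(k,θ) with k>1 has mode (k−1)θ, so θ = 1.13/(k−1).
Need P(X < 2.23) = 0.9 with θ tied to k this way. Start at k = 2, θ = 1.13: P(X<2.23) ≈ 0.587.
Too low — raise k to concentrate. Iterating converges to k ≈ 5.15.
Then θ = 1.13/(5.15−1) ≈ 0.273.

k ≈ 5.15, θ ≈ 0.273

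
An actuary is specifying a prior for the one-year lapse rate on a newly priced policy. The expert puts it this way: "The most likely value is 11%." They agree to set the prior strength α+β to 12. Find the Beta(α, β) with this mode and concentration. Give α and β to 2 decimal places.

α = 2.10, β = 9.90

For α,β > 1 the Beta mode is (α−1)/(α+β−2). With α+β = 12, the mode is (α−1)/10.
Set (α−1)/10 = 0.11 → α = 1 + 0.11·10 = 2.10.
β = 12 − α = 9.90.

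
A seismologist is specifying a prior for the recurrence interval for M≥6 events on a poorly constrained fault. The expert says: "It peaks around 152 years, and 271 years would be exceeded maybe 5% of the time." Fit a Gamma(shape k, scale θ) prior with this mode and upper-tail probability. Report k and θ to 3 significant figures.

k ≈ 9.34, θ ≈ 18.2

Gamma(k,θ) with k>1 has mode (k−1)θ, so θ = 152/(k−1).
Need P(X < 271) = 0.95 with θ tied to k this way. Start at k = 2, θ = 152: P(X<271) ≈ 0.532.
Too low — raise k to concentrate. Iterating converges to k ≈ 9.34.
Then θ = 152/(9.34−1) ≈ 18.2.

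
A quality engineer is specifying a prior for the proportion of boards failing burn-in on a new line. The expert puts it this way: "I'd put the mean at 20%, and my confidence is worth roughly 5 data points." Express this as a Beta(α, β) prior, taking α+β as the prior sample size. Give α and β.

α = 1, β = 4

Under the effective-sample-size interpretation, Beta(α, β) has prior mean α/(α+β) and prior sample size α+β.
So α+β = 5 and α/(α+β) = 0.2, giving α = 0.2·5 = 1 and β = 5 − 1 = 4.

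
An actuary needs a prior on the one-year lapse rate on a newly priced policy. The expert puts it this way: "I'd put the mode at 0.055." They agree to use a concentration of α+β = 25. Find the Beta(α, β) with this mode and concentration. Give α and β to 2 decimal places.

For α,β > 1 the Beta mode is (α−1)/(α+β−2). With α+β = 25, the mode is (α−1)/23.
Set (α−1)/23 = 0.055 → α = 1 + 0.055·23 = 2.26.
β = 25 − α = 22.73.

α = 2.26, β = 22.73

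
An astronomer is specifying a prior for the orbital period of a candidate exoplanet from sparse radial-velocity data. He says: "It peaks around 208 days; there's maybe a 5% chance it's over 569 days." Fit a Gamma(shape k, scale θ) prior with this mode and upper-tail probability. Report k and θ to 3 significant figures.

k ≈ 3.65, θ ≈ 78.4

Gamma(k,θ) with k>1 has mode (k−1)θ, so θ = 208/(k−1).
Need P(X < 569) = 0.95 with θ tied to k this way. Start at k = 2, θ = 208: P(X<569) ≈ 0.758.
Too low — raise k to concentrate. Iterating converges to k ≈ 3.65.
Then θ = 208/(3.65−1) ≈ 78.4.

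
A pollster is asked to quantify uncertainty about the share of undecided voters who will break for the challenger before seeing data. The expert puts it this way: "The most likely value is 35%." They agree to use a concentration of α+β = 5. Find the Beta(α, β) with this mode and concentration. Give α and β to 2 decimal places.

For α,β > 1 the Beta mode is (α−1)/(α+β−2). With α+β = 5, the mode is (α−1)/3.
Set (α−1)/3 = 0.35 → α = 1 + 0.35·3 = 2.05.
β = 5 − α = 2.95.

α = 2.05, β = 2.95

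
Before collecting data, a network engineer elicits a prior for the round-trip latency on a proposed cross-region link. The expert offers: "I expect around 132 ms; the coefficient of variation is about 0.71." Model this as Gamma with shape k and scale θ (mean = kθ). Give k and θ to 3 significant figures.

For Gamma(k, scale θ): mean = kθ, variance = kθ², so CV = 1/√k.
CV = 0.71, hence k = 1/CV² = 1.98.
Then θ = mean/k = 132/1.98 = 66.5.

k ≈ 1.98, θ ≈ 66.5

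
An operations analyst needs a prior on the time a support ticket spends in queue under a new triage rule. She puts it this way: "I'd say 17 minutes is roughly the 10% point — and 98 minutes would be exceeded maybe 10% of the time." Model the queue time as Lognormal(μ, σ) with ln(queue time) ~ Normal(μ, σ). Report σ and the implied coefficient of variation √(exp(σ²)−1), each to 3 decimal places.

If T ~ Lognormal(μ,σ) then ln T ~ Normal(μ,σ), so the p-quantile of ln T is μ + z_p·σ.
ln(17) = 2.833 and ln(98) = 4.585; z_{0.1} = -1.282, z_{0.9} = 1.282.
σ = (4.585 − 2.833)/(1.282 − (-1.282)) = 0.683.
μ = 2.833 − (-1.282)·0.683 = 3.709.
CV = √(exp(σ²)−1) = √(exp(0.4671)−1) = 0.772.

σ ≈ 0.683, CV ≈ 0.772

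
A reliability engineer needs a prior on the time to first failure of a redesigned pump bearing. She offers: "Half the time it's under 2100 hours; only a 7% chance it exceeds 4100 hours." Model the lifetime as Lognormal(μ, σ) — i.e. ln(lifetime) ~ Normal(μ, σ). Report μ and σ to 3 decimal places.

μ ≈ 7.650, σ ≈ 0.453

If T ~ Lognormal(μ,σ) then ln T ~ Normal(μ,σ), so the p-quantile of ln T is μ + z_p·σ.
ln(2100) = 7.65 and ln(4100) = 8.319; z_{0.5} = 0, z_{0.93} = 1.476.
σ = (8.319 − 7.65)/(1.476 − (0)) = 0.453.
μ = 7.65 − (0)·0.453 = 7.650.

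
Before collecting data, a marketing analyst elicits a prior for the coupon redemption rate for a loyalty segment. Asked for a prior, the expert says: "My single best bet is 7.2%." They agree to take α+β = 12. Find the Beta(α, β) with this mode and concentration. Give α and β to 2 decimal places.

α = 1.72, β = 10.28

For α,β > 1 the Beta mode is (α−1)/(α+β−2). With α+β = 12, the mode is (α−1)/10.
Set (α−1)/10 = 0.072 → α = 1 + 0.072·10 = 1.72.
β = 12 − α = 10.28.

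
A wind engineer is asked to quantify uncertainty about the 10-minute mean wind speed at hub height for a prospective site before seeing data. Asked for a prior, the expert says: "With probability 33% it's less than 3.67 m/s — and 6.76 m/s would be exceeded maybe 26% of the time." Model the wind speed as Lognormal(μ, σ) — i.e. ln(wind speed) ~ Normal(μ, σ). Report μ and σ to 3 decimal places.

If T ~ Lognormal(μ,σ) then ln T ~ Normal(μ,σ), so the p-quantile of ln T is μ + z_p·σ.
ln(3.67) = 1.3 and ln(6.76) = 1.911; z_{0.33} = -0.4399, z_{0.74} = 0.6433.
σ = (1.911 − 1.3)/(0.6433 − (-0.4399)) = 0.564.
μ = 1.3 − (-0.4399)·0.564 = 1.548.

μ ≈ 1.548, σ ≈ 0.564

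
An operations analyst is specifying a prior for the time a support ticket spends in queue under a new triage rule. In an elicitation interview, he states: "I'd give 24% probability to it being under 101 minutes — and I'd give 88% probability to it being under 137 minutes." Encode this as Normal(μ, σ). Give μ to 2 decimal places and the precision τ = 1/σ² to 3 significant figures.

The p-quantile of Normal(μ,σ) is μ + z_p·σ, with z_{0.24} = -0.7063 and z_{0.88} = 1.175.
Eliminate σ: μ = (z₂·x₁ − z₁·x₂)/(z₂ − z₁) = (1.175·101 − (-0.7063)·137)/1.881 = 114.52.
Then σ = (x₂ − x₁)/(z₂ − z₁) = (137 − 101)/1.881 = 19.14.
Precision τ = 1/σ² = 1/19.14² = 0.00273.

μ = 114.52, τ = 0.00273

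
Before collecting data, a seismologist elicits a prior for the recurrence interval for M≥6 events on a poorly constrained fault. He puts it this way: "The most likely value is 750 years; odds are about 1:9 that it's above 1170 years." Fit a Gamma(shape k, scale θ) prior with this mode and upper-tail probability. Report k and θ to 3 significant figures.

Gamma(k,θ) with k>1 has mode (k−1)θ, so θ = 750/(k−1).
Need P(X < 1170) = 0.9 with θ tied to k this way. Start at k = 2, θ = 750: P(X<1170) ≈ 0.462.
Too low — raise k to concentrate. Iterating converges to k ≈ 10.5.
Then θ = 750/(10.5−1) ≈ 79.2.

k ≈ 10.5, θ ≈ 79.2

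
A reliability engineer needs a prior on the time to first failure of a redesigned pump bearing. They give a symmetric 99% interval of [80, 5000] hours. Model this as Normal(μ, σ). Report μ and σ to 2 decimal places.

A symmetric 99% interval runs μ ± z·σ with z = 2.576.
Half-width = 2460, so σ = 2460/2.576 = 955.03.
μ is the interval midpoint, 2540.00.

μ = 2540.00, σ = 955.03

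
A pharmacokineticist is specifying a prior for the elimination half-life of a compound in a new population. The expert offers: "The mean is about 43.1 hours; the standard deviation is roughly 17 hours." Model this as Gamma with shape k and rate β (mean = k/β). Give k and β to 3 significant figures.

For Gamma(k, rate β): mean = k/β, variance = k/β², so CV = 1/√k.
CV = SD/mean = 17/43.1 = 0.3944, hence k = 1/CV² = 6.43.
Then β = k/mean = 6.43/43.1 = 0.149.

k ≈ 6.43, β ≈ 0.149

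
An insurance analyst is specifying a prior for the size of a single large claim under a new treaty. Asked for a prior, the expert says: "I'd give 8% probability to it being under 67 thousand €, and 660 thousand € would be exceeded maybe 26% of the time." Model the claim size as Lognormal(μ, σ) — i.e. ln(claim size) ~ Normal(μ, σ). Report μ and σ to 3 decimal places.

If T ~ Lognormal(μ,σ) then ln T ~ Normal(μ,σ), so the p-quantile of ln T is μ + z_p·σ.
ln(67) = 4.205 and ln(660) = 6.492; z_{0.08} = -1.405, z_{0.74} = 0.6433.
σ = (6.492 − 4.205)/(0.6433 − (-1.405)) = 1.117.
μ = 4.205 − (-1.405)·1.117 = 5.774.

μ ≈ 5.774, σ ≈ 1.117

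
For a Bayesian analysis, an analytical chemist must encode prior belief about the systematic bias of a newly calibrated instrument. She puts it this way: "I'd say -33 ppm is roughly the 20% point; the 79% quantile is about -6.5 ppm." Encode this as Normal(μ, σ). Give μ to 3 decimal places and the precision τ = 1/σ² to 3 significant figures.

The p-quantile of Normal(μ,σ) is μ + z_p·σ, with z_{0.2} = -0.8416 and z_{0.79} = 0.8064.
Eliminate σ: μ = (z₂·x₁ − z₁·x₂)/(z₂ − z₁) = (0.8064·-33 − (-0.8416)·-6.5)/1.648 = -19.467.
Then σ = (x₂ − x₁)/(z₂ − z₁) = (-6.5 − -33)/1.648 = 16.080.
Precision τ = 1/σ² = 1/16.08² = 0.00387.

μ = -19.467, τ = 0.00387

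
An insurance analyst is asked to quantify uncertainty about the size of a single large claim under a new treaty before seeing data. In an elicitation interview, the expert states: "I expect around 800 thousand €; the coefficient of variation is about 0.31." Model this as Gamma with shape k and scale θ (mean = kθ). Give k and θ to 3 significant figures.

k ≈ 10.4, θ ≈ 76.9

For Gamma(k, scale θ): mean = kθ, variance = kθ², so CV = 1/√k.
CV = 0.31, hence k = 1/CV² = 10.4.
Then θ = mean/k = 800/10.4 = 76.9.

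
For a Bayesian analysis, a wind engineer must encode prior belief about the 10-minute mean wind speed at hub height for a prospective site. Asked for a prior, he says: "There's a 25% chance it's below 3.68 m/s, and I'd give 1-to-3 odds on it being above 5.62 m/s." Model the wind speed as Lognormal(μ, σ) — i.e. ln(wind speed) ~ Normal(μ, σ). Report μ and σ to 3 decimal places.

If T ~ Lognormal(μ,σ) then ln T ~ Normal(μ,σ), so the p-quantile of ln T is μ + z_p·σ.
ln(3.68) = 1.303 and ln(5.62) = 1.726; z_{0.25} = -0.6745, z_{0.75} = 0.6745.
σ = (1.726 − 1.303)/(0.6745 − (-0.6745)) = 0.314.
μ = 1.303 − (-0.6745)·0.314 = 1.515.

μ ≈ 1.515, σ ≈ 0.314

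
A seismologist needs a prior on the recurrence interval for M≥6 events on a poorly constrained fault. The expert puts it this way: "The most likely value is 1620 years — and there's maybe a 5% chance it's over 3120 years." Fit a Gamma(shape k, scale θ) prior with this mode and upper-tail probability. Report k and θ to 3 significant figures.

Gamma(k,θ) with k>1 has mode (k−1)θ, so θ = 1620/(k−1).
Need P(X < 3120) = 0.95 with θ tied to k this way. Start at k = 2, θ = 1620: P(X<3120) ≈ 0.574.
Too low — raise k to concentrate. Iterating converges to k ≈ 7.47.
Then θ = 1620/(7.47−1) ≈ 251.

k ≈ 7.47, θ ≈ 251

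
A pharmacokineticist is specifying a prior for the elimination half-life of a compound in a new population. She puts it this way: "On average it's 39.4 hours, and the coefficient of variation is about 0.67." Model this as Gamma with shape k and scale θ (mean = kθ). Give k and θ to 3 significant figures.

For Gamma(k, scale θ): mean = kθ, variance = kθ², so CV = 1/√k.
CV = 0.67, hence k = 1/CV² = 2.23.
Then θ = mean/k = 39.4/2.23 = 17.7.

k ≈ 2.23, θ ≈ 17.7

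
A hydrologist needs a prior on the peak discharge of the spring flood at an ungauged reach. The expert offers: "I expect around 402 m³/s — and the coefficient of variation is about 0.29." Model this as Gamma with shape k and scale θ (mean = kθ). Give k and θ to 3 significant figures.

For Gamma(k, scale θ): mean = kθ, variance = kθ², so CV = 1/√k.
CV = 0.29, hence k = 1/CV² = 11.9.
Then θ = mean/k = 402/11.9 = 33.8.

k ≈ 11.9, θ ≈ 33.8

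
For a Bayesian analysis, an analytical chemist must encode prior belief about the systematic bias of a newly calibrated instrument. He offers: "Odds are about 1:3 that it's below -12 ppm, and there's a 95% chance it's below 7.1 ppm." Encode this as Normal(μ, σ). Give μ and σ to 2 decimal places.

For Normal(μ,σ), the p-quantile is μ + z_p·σ. Here z_{0.25} = -0.6745, z_{0.95} = 1.645.
So -12 = μ − 0.6745σ and 7.1 = μ + 1.645σ.
Subtracting: σ = (7.1 − -12)/(1.645 − (-0.6745)) = 8.24.
Then μ = -12 − (-0.6745)·8.24 = -6.45.

μ = -6.45, σ = 8.24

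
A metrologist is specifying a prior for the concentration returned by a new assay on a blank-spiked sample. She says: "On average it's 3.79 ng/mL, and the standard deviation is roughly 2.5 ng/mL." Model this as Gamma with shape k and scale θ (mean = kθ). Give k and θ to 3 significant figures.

k ≈ 2.3, θ ≈ 1.65

For Gamma(k, scale θ): mean = kθ, variance = kθ², so CV = 1/√k.
CV = SD/mean = 2.5/3.79 = 0.6596, hence k = 1/CV² = 2.3.
Then θ = mean/k = 3.79/2.3 = 1.65.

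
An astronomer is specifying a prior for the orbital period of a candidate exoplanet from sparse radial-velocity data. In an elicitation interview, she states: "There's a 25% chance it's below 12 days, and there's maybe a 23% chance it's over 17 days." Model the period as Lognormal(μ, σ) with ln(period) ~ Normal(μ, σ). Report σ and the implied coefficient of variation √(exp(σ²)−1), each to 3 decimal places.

σ ≈ 0.246, CV ≈ 0.250

If T ~ Lognormal(μ,σ) then ln T ~ Normal(μ,σ), so the p-quantile of ln T is μ + z_p·σ.
ln(12) = 2.485 and ln(17) = 2.833; z_{0.25} = -0.6745, z_{0.77} = 0.7388.
σ = (2.833 − 2.485)/(0.7388 − (-0.6745)) = 0.246.
μ = 2.485 − (-0.6745)·0.246 = 2.651.
CV = √(exp(σ²)−1) = √(exp(0.0607)−1) = 0.250.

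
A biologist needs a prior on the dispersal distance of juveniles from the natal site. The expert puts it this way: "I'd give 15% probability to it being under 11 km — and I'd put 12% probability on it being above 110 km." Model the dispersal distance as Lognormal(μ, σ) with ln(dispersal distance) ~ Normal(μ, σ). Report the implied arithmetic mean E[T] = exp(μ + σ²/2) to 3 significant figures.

E[T] ≈ 55.7 km

If T ~ Lognormal(μ,σ) then ln T ~ Normal(μ,σ), so the p-quantile of ln T is μ + z_p·σ.
ln(11) = 2.398 and ln(110) = 4.7; z_{0.15} = -1.036, z_{0.88} = 1.175.
σ = (4.7 − 2.398)/(1.175 − (-1.036)) = 1.041.
μ = 2.398 − (-1.036)·1.041 = 3.477.
E[T] = exp(μ + σ²/2) = exp(3.477 + 0.5421) = 55.7 km.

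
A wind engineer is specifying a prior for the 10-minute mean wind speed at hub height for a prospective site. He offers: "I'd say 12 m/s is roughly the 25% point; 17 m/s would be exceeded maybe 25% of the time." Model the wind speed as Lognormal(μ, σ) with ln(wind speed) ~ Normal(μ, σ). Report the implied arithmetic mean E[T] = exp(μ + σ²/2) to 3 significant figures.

E[T] ≈ 14.8 m/s

If T ~ Lognormal(μ,σ) then ln T ~ Normal(μ,σ), so the p-quantile of ln T is μ + z_p·σ.
ln(12) = 2.485 and ln(17) = 2.833; z_{0.25} = -0.6745, z_{0.75} = 0.6745.
σ = (2.833 − 2.485)/(0.6745 − (-0.6745)) = 0.258.
μ = 2.485 − (-0.6745)·0.258 = 2.659.
E[T] = exp(μ + σ²/2) = exp(2.659 + 0.0333) = 14.8 m/s.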